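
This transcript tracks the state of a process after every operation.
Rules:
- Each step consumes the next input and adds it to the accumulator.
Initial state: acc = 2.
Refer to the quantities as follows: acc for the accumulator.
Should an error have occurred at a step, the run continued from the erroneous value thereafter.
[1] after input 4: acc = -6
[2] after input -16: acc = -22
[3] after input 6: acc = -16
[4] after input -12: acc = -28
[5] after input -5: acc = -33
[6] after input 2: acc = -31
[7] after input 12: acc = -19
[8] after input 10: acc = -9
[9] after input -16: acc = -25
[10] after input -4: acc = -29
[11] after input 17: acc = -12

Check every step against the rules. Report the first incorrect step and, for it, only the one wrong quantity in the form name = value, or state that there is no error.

step 1, acc = 6

step 1: acc = 2 + 4 = 6 -> first mismatch against the transcript
Step 1 is the first one off; corrected, acc = 6.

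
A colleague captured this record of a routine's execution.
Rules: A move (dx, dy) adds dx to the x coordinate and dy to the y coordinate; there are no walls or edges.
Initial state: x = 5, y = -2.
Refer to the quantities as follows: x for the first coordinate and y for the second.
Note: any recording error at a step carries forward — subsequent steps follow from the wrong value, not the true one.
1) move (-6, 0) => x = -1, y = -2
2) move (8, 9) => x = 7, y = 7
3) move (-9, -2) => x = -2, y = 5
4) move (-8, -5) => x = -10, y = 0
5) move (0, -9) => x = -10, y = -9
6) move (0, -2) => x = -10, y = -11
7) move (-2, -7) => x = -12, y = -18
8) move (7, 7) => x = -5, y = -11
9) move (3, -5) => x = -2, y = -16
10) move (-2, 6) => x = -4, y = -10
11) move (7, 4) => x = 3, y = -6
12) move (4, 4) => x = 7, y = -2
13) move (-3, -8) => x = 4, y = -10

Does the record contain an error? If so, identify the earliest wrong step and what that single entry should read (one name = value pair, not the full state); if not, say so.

no error

Step 1: x = 5 + (-6) = -1, y = -2 + (0) = -2 — in agreement.
Step 2: x = -1 + (8) = 7, y = -2 + (9) = 7 — confirmed correct.
Step 3: x = 7 + (-9) = -2, y = 7 + (-2) = 5 — same as recorded.
Step 4: x = -2 + (-8) = -10, y = 5 + (-5) = 0 — exactly as logged.
Step 5: x = -10 + (0) = -10, y = 0 + (-9) = -9 — checks out.
Step 6: x = -10 + (0) = -10, y = -9 + (-2) = -11 — checks out.
Step 7: x = -10 + (-2) = -12, y = -11 + (-7) = -18 — in agreement.
Step 8: x = -12 + (7) = -5, y = -18 + (7) = -11 — confirmed correct.
Step 9: x = -5 + (3) = -2, y = -11 + (-5) = -16 — in agreement.
Step 10: x = -2 + (-2) = -4, y = -16 + (6) = -10 — exactly as logged.
Step 11: x = -4 + (7) = 3, y = -10 + (4) = -6 — exactly as logged.
Step 12: x = 3 + (4) = 7, y = -6 + (4) = -2 — consistent with the record.
Step 13: x = 7 + (-3) = 4, y = -2 + (-8) = -10 — no discrepancy.
All steps check out; nothing to correct.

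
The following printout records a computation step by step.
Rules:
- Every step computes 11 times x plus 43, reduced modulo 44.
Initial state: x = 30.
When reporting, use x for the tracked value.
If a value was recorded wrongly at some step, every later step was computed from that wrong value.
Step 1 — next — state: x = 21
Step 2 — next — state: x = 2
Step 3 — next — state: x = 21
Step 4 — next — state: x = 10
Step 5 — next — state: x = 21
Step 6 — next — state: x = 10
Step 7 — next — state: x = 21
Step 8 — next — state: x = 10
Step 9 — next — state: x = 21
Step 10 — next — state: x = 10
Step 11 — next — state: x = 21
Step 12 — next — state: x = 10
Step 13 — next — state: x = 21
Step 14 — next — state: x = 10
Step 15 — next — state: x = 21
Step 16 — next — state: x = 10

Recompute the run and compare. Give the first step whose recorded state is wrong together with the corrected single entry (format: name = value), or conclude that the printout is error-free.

step 2, x = 10

1. x = (11*30 + 43) mod 44 = 21 (checks out)
2. x = (11*21 + 43) mod 44 = 10 (the entry is off here)
First incorrect step: 2; the correct value is x = 10.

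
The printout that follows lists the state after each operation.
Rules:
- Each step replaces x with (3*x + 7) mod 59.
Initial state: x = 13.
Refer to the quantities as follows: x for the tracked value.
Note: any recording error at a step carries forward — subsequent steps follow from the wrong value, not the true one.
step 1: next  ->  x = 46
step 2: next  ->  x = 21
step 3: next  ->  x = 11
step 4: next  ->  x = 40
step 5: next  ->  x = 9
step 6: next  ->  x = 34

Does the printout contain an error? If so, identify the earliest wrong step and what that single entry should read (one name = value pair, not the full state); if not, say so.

step 2, x = 27

step 1: x = (3*13 + 7) mod 59 = 46 -> exactly as logged
step 2: x = (3*46 + 7) mod 59 = 27 -> first mismatch against the printout
Conclusion: step 2 carries the first error; the entry should be x = 27.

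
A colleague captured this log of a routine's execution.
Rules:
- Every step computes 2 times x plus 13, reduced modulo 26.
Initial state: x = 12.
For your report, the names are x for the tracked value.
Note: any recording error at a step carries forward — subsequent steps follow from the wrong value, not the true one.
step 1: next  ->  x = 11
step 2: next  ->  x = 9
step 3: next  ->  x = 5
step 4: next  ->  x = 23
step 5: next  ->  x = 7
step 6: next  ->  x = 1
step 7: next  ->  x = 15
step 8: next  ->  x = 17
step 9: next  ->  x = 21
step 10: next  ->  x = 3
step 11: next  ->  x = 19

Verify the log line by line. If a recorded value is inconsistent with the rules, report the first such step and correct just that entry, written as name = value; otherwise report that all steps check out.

no error

1. x = (2*12 + 13) mod 26 = 11 (checks out)
2. x = (2*11 + 13) mod 26 = 9 (same as recorded)
3. x = (2*9 + 13) mod 26 = 5 (exactly as logged)
4. x = (2*5 + 13) mod 26 = 23 (same as recorded)
5. x = (2*23 + 13) mod 26 = 7 (in agreement)
6. x = (2*7 + 13) mod 26 = 1 (checks out)
7. x = (2*1 + 13) mod 26 = 15 (same as recorded)
8. x = (2*15 + 13) mod 26 = 17 (checks out)
9. x = (2*17 + 13) mod 26 = 21 (in agreement)
10. x = (2*21 + 13) mod 26 = 3 (verified)
11. x = (2*3 + 13) mod 26 = 19 (in agreement)
The recomputation confirms every line.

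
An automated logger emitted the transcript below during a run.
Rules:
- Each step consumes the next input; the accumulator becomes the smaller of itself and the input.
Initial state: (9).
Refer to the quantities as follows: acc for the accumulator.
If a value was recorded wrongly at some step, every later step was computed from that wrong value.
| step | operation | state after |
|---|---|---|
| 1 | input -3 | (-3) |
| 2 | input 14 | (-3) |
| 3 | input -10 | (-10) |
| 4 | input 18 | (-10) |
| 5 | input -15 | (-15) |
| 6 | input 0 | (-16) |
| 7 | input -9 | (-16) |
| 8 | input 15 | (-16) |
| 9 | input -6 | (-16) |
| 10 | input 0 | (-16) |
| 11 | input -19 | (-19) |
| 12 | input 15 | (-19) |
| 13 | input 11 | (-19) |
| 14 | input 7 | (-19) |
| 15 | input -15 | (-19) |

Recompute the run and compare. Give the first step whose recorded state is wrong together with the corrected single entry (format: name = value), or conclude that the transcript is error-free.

step 6, acc = -15

Step 1: acc = min(9, -3) = -3 — verified.
Step 2: acc = min(-3, 14) = -3 — checks out.
Step 3: acc = min(-3, -10) = -10 — confirmed correct.
Step 4: acc = min(-10, 18) = -10 — exactly as logged.
Step 5: acc = min(-10, -15) = -15 — consistent with the transcript.
Step 6: acc = min(-15, 0) = -15 — this is not what the transcript shows.
First deviation found at step 6; the corrected entry is acc = -15.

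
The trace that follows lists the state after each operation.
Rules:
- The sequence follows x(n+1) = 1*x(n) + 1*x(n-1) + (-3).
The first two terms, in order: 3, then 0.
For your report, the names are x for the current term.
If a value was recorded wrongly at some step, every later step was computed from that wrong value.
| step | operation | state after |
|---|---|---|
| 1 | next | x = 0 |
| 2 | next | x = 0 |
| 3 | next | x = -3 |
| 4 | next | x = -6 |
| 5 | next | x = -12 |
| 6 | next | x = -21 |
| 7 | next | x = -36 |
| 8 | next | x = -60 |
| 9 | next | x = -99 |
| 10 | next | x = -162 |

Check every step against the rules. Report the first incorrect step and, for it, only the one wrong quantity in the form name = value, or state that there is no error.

step 2, x = -3

step 1: x = 1*(0) + (1)*(3) + (-3) = 0 -> agrees with the trace
step 2: x = 1*(0) + (1)*(0) + (-3) = -3 -> this is not what the trace shows
Conclusion: step 2 carries the first error; the entry should be x = -3.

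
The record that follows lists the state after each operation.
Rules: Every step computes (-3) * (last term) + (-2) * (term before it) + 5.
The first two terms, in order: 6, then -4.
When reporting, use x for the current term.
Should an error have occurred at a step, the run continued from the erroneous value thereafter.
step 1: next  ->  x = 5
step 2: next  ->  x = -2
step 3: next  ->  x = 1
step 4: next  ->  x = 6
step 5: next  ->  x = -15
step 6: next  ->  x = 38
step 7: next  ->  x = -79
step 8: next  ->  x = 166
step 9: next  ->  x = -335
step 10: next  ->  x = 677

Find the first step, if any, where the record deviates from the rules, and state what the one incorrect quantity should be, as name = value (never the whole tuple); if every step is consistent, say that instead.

Recomputing the run from the initial state:
step 1: x = 5
step 2: x = -2
step 3: x = 1
step 4: x = 6
step 5: x = -15
step 6: x = 38
step 7: x = -79
step 8: x = 166
step 9: x = -335
step 10: x = 678
The first disagreement with the record is at step 10, where the value should be x = 678.

step 10, x = 678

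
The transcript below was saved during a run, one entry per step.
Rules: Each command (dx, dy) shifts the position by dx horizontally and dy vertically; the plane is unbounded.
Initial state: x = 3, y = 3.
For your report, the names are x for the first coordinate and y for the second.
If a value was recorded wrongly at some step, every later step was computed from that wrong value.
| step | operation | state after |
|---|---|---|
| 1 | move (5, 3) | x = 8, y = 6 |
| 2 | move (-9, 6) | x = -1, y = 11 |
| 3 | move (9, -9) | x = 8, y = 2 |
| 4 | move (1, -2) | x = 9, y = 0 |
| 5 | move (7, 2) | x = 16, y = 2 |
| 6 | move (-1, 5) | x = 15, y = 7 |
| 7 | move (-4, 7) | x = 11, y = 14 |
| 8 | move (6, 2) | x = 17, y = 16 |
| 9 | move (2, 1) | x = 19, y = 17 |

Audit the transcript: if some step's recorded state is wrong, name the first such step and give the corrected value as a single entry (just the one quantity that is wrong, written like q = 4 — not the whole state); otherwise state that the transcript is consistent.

step 2, y = 12

step 1: x = 3 + (5) = 8, y = 3 + (3) = 6 -> verified
step 2: x = 8 + (-9) = -1, y = 6 + (6) = 12 -> this is not what the transcript shows
That makes step 2 the first incorrect line — y = 12 is what it should show.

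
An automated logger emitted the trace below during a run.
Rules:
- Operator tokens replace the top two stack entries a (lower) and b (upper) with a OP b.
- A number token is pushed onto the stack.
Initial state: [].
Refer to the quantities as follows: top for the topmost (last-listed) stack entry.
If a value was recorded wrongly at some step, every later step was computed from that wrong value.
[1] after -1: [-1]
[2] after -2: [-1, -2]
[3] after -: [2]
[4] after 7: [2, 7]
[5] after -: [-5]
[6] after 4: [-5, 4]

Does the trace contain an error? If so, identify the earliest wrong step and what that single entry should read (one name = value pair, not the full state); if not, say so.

step 3, top = 1

1. push -1: top = -1 (same as recorded)
2. push -2: top = -2 (matches)
3. -1 - -2 = 1 (a discrepancy with the trace)
First incorrect step: 3; the correct value is top = 1.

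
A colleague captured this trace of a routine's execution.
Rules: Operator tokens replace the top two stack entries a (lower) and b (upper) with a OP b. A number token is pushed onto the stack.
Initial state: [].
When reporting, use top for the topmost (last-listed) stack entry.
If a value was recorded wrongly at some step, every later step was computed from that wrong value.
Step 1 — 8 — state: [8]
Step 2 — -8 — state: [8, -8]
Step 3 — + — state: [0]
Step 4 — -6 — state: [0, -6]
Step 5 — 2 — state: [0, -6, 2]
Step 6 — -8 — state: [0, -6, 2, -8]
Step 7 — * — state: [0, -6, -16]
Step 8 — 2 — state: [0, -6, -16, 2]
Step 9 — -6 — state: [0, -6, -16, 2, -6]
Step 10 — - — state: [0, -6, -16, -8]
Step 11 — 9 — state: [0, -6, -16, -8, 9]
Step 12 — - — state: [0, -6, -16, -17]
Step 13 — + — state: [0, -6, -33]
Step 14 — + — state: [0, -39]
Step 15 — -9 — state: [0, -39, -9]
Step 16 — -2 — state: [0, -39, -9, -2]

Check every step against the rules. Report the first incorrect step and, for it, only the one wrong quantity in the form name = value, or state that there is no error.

step 1: push 8: top = 8 -> confirmed correct
step 2: push -8: top = -8 -> same as recorded
step 3: 8 + -8 = 0 -> agrees with the trace
step 4: push -6: top = -6 -> in agreement
step 5: push 2: top = 2 -> matches
step 6: push -8: top = -8 -> checks out
step 7: 2 * -8 = -16 -> checks out
step 8: push 2: top = 2 -> consistent with the trace
step 9: push -6: top = -6 -> exactly as logged
step 10: 2 - -6 = 8 -> not what was recorded
The audit stops at step 10: the recorded entry is wrong and should be top = 8.

step 10, top = 8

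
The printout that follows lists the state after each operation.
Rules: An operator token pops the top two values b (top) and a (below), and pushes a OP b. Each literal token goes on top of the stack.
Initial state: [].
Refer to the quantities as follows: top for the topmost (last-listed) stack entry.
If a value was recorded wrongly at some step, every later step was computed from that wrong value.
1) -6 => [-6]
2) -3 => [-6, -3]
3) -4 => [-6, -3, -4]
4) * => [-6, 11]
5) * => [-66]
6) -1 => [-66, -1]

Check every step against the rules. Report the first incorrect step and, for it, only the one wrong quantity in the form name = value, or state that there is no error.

step 4, top = 12

Step 1: push -6: top = -6 — same as recorded.
Step 2: push -3: top = -3 — exactly as logged.
Step 3: push -4: top = -4 — verified.
Step 4: -3 * -4 = 12 — the printout has a different value.
The earliest wrong entry is at step 4: it should read top = 12.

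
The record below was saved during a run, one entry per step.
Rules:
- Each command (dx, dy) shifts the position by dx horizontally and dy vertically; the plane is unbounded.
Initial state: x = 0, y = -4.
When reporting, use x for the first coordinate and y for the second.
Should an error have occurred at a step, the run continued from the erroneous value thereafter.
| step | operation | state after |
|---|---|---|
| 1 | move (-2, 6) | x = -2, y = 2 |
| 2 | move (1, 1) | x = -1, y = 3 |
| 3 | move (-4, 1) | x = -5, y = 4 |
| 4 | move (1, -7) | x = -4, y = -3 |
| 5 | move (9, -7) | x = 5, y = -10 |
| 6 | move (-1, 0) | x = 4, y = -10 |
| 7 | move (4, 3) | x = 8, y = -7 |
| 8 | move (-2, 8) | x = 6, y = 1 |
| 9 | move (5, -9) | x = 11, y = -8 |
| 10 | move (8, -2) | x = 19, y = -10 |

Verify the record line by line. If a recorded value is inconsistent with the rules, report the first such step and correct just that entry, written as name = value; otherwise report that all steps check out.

no error

1. x = 0 + (-2) = -2, y = -4 + (6) = 2 (verified)
2. x = -2 + (1) = -1, y = 2 + (1) = 3 (checks out)
3. x = -1 + (-4) = -5, y = 3 + (1) = 4 (agrees with the record)
4. x = -5 + (1) = -4, y = 4 + (-7) = -3 (in agreement)
5. x = -4 + (9) = 5, y = -3 + (-7) = -10 (checks out)
6. x = 5 + (-1) = 4, y = -10 + (0) = -10 (matches)
7. x = 4 + (4) = 8, y = -10 + (3) = -7 (no discrepancy)
8. x = 8 + (-2) = 6, y = -7 + (8) = 1 (checks out)
9. x = 6 + (5) = 11, y = 1 + (-9) = -8 (verified)
10. x = 11 + (8) = 19, y = -8 + (-2) = -10 (consistent with the record)
All steps check out; nothing to correct.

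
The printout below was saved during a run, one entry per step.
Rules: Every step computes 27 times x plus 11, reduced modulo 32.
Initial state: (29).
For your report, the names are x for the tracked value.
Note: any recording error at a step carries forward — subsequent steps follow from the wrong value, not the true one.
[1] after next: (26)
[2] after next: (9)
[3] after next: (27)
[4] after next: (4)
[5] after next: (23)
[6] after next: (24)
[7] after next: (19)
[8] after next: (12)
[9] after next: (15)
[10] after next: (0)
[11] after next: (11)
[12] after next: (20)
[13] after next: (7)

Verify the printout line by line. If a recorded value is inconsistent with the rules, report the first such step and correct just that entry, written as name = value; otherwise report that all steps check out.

1. x = (27*29 + 11) mod 32 = 26 (matches)
2. x = (27*26 + 11) mod 32 = 9 (in agreement)
3. x = (27*9 + 11) mod 32 = 30 (this is not what the printout shows)
First incorrect step: 3; the correct value is x = 30.

step 3, x = 30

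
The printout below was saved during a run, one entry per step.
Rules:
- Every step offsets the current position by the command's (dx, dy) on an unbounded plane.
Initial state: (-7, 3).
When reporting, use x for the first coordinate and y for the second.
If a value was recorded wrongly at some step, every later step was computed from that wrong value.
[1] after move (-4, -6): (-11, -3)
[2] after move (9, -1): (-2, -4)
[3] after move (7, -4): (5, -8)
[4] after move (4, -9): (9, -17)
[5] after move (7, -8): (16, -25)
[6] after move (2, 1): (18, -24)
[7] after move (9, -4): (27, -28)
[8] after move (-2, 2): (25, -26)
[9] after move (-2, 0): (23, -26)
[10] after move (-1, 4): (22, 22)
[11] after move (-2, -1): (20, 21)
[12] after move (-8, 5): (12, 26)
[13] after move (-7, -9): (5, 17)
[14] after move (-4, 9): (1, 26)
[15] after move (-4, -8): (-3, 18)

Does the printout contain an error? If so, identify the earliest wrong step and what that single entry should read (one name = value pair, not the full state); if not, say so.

Recomputing the run from the initial state:
step 1: x = -11, y = -3
step 2: x = -2, y = -4
step 3: x = 5, y = -8
step 4: x = 9, y = -17
step 5: x = 16, y = -25
step 6: x = 18, y = -24
step 7: x = 27, y = -28
step 8: x = 25, y = -26
step 9: x = 23, y = -26
step 10: x = 22, y = -22
step 11: x = 20, y = -23
step 12: x = 12, y = -18
step 13: x = 5, y = -27
step 14: x = 1, y = -18
step 15: x = -3, y = -26
The first disagreement with the printout is at step 10, where the value should be y = -22.

step 10, y = -22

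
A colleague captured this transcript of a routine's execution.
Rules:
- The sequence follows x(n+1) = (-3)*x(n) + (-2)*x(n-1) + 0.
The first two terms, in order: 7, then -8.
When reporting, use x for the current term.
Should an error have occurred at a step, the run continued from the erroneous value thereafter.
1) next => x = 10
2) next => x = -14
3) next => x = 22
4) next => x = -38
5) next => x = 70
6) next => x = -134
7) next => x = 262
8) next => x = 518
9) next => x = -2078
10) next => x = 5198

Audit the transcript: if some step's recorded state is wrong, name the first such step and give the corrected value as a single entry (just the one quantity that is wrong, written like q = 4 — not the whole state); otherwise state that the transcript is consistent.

step 1: x = -3*(-8) + (-2)*(7) + (0) = 10 -> checks out
step 2: x = -3*(10) + (-2)*(-8) + (0) = -14 -> exactly as logged
step 3: x = -3*(-14) + (-2)*(10) + (0) = 22 -> exactly as logged
step 4: x = -3*(22) + (-2)*(-14) + (0) = -38 -> in agreement
step 5: x = -3*(-38) + (-2)*(22) + (0) = 70 -> in agreement
step 6: x = -3*(70) + (-2)*(-38) + (0) = -134 -> matches
step 7: x = -3*(-134) + (-2)*(70) + (0) = 262 -> same as recorded
step 8: x = -3*(262) + (-2)*(-134) + (0) = -518 -> this is not what the transcript shows
So the first discrepancy is step 8, where the right value is x = -518.

step 8, x = -518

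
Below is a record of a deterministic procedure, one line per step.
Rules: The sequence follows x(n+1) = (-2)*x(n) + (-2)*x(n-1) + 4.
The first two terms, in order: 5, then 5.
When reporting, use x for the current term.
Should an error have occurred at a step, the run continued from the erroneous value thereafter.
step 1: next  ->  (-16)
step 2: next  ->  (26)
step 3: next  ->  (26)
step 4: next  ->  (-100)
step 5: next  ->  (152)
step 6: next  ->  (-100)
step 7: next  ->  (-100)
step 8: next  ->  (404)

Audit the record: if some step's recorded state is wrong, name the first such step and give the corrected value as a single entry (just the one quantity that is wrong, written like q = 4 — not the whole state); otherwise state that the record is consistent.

Recomputing the run from the initial state:
step 1: x = -16
step 2: x = 26
step 3: x = -16
step 4: x = -16
step 5: x = 68
step 6: x = -100
step 7: x = 68
step 8: x = 68
The first disagreement with the record is at step 3, where the value should be x = -16.

step 3, x = -16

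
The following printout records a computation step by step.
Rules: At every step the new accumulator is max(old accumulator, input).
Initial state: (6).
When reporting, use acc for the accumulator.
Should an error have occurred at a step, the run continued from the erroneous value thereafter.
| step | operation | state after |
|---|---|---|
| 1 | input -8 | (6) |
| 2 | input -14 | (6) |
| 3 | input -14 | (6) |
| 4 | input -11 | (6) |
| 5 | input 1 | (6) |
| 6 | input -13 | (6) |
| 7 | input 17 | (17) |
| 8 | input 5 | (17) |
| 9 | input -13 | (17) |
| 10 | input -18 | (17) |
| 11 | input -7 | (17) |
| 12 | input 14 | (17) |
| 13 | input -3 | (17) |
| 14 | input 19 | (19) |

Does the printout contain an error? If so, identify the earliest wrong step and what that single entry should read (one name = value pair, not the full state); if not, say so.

no error

Step 1: acc = max(6, -8) = 6 — matches.
Step 2: acc = max(6, -14) = 6 — same as recorded.
Step 3: acc = max(6, -14) = 6 — consistent with the printout.
Step 4: acc = max(6, -11) = 6 — same as recorded.
Step 5: acc = max(6, 1) = 6 — agrees with the printout.
Step 6: acc = max(6, -13) = 6 — confirmed correct.
Step 7: acc = max(6, 17) = 17 — same as recorded.
Step 8: acc = max(17, 5) = 17 — verified.
Step 9: acc = max(17, -13) = 17 — checks out.
Step 10: acc = max(17, -18) = 17 — consistent with the printout.
Step 11: acc = max(17, -7) = 17 — consistent with the printout.
Step 12: acc = max(17, 14) = 17 — verified.
Step 13: acc = max(17, -3) = 17 — exactly as logged.
Step 14: acc = max(17, 19) = 19 — agrees with the printout.
All entries verified; no error found.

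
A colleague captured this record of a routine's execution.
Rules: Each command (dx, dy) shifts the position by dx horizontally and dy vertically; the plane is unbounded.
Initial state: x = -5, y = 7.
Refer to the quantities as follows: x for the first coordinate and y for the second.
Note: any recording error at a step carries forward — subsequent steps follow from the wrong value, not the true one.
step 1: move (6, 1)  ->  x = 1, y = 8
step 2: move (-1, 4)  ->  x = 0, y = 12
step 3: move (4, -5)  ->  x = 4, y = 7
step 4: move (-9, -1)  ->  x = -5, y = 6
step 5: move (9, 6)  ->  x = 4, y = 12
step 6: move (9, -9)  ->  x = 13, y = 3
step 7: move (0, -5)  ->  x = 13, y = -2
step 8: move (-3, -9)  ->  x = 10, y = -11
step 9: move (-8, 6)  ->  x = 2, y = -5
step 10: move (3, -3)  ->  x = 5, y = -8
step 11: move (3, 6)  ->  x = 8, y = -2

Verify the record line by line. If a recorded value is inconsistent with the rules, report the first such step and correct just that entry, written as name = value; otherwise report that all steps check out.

step 1: x = -5 + (6) = 1, y = 7 + (1) = 8 -> checks out
step 2: x = 1 + (-1) = 0, y = 8 + (4) = 12 -> agrees with the record
step 3: x = 0 + (4) = 4, y = 12 + (-5) = 7 -> same as recorded
step 4: x = 4 + (-9) = -5, y = 7 + (-1) = 6 -> agrees with the record
step 5: x = -5 + (9) = 4, y = 6 + (6) = 12 -> in agreement
step 6: x = 4 + (9) = 13, y = 12 + (-9) = 3 -> exactly as logged
step 7: x = 13 + (0) = 13, y = 3 + (-5) = -2 -> in agreement
step 8: x = 13 + (-3) = 10, y = -2 + (-9) = -11 -> matches
step 9: x = 10 + (-8) = 2, y = -11 + (6) = -5 -> consistent with the record
step 10: x = 2 + (3) = 5, y = -5 + (-3) = -8 -> agrees with the record
step 11: x = 5 + (3) = 8, y = -8 + (6) = -2 -> exactly as logged
All steps check out; nothing to correct.

no error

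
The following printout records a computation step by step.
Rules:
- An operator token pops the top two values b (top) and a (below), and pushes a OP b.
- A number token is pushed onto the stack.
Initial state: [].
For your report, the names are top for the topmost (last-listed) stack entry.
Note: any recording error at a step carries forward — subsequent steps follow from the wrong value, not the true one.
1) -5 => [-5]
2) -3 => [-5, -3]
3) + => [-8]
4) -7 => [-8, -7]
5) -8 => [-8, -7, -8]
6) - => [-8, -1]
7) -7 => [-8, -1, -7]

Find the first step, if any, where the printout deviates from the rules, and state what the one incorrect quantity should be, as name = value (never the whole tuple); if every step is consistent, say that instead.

Recomputing the run from the initial state:
step 1: [-5]
step 2: [-5, -3]
step 3: [-8]
step 4: [-8, -7]
step 5: [-8, -7, -8]
step 6: [-8, 1]
step 7: [-8, 1, -7]
The first disagreement with the printout is at step 6, where the value should be top = 1.

step 6, top = 1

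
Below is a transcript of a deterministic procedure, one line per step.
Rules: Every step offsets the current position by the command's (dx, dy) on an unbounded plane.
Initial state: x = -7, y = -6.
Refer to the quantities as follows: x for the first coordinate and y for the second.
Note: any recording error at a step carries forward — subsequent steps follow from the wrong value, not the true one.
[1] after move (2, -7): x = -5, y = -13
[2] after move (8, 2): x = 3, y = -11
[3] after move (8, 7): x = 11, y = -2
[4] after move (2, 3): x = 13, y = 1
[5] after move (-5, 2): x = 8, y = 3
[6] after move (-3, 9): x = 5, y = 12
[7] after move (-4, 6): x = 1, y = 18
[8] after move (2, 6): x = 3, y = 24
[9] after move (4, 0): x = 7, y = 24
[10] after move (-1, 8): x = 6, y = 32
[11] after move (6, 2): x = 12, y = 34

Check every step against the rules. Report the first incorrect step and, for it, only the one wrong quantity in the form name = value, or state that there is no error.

Step 1: x = -7 + (2) = -5, y = -6 + (-7) = -13 — agrees with the transcript.
Step 2: x = -5 + (8) = 3, y = -13 + (2) = -11 — agrees with the transcript.
Step 3: x = 3 + (8) = 11, y = -11 + (7) = -4 — first mismatch against the transcript.
First deviation found at step 3; the corrected entry is y = -4.

step 3, y = -4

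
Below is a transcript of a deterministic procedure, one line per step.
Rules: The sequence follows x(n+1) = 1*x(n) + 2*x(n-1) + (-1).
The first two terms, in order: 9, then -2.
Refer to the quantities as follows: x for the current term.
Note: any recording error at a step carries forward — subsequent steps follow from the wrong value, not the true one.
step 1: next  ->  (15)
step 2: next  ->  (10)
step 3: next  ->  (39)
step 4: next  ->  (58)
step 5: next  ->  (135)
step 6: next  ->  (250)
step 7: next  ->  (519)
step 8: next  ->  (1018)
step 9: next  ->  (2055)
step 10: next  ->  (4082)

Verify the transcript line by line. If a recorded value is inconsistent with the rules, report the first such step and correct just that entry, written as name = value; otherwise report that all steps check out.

step 10, x = 4090

Recomputing the run from the initial state:
step 1: x = 15
step 2: x = 10
step 3: x = 39
step 4: x = 58
step 5: x = 135
step 6: x = 250
step 7: x = 519
step 8: x = 1018
step 9: x = 2055
step 10: x = 4090
The first disagreement with the transcript is at step 10, where the value should be x = 4090.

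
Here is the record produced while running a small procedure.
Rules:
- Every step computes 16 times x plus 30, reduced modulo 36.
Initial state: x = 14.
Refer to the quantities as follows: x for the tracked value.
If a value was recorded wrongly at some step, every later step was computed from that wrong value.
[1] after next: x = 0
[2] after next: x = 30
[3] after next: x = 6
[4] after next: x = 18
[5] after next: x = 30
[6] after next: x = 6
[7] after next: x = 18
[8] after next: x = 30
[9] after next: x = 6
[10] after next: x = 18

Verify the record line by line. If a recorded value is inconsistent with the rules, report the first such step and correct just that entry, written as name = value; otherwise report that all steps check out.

Recomputing the run from the initial state:
step 1: x = 2
step 2: x = 26
step 3: x = 14
step 4: x = 2
step 5: x = 26
step 6: x = 14
step 7: x = 2
step 8: x = 26
step 9: x = 14
step 10: x = 2
The first disagreement with the record is at step 1, where the value should be x = 2.

step 1, x = 2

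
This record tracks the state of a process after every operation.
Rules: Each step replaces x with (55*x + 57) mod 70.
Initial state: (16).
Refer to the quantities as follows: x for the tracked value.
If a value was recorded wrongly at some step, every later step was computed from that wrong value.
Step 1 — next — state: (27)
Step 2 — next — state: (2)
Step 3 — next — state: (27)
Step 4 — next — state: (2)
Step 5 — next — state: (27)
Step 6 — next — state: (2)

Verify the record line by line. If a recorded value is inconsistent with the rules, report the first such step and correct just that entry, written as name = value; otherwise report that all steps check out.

no error

step 1: x = (55*16 + 57) mod 70 = 27 -> in agreement
step 2: x = (55*27 + 57) mod 70 = 2 -> checks out
step 3: x = (55*2 + 57) mod 70 = 27 -> agrees with the record
step 4: x = (55*27 + 57) mod 70 = 2 -> no discrepancy
step 5: x = (55*2 + 57) mod 70 = 27 -> confirmed correct
step 6: x = (55*27 + 57) mod 70 = 2 -> consistent with the record
All steps check out; nothing to correct.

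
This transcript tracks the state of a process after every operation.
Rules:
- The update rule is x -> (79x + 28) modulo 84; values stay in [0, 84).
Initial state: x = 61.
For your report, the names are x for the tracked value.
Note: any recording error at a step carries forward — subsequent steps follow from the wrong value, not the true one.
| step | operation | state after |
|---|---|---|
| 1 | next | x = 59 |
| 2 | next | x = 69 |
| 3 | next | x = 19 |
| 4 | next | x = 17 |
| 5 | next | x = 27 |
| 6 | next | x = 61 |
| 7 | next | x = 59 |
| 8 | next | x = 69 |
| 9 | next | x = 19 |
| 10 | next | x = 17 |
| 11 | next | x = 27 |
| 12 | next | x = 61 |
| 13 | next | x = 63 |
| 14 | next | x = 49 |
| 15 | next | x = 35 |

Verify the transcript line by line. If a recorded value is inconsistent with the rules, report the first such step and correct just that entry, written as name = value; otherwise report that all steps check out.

step 13, x = 59

Step 1: x = (79*61 + 28) mod 84 = 59 — no discrepancy.
Step 2: x = (79*59 + 28) mod 84 = 69 — in agreement.
Step 3: x = (79*69 + 28) mod 84 = 19 — checks out.
Step 4: x = (79*19 + 28) mod 84 = 17 — agrees with the transcript.
Step 5: x = (79*17 + 28) mod 84 = 27 — confirmed correct.
Step 6: x = (79*27 + 28) mod 84 = 61 — no discrepancy.
Step 7: x = (79*61 + 28) mod 84 = 59 — same as recorded.
Step 8: x = (79*59 + 28) mod 84 = 69 — agrees with the transcript.
Step 9: x = (79*69 + 28) mod 84 = 19 — in agreement.
Step 10: x = (79*19 + 28) mod 84 = 17 — consistent with the transcript.
Step 11: x = (79*17 + 28) mod 84 = 27 — confirmed correct.
Step 12: x = (79*27 + 28) mod 84 = 61 — same as recorded.
Step 13: x = (79*61 + 28) mod 84 = 59 — the recorded entry deviates here.
That makes step 13 the first incorrect line — x = 59 is what it should show.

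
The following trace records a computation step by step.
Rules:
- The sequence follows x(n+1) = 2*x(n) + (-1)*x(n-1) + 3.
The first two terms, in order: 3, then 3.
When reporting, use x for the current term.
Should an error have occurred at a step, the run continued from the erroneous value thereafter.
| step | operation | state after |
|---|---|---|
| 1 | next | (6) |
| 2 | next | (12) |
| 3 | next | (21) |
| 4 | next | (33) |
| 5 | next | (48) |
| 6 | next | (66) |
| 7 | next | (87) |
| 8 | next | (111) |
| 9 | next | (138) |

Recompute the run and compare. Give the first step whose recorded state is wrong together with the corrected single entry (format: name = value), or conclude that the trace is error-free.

Recomputing the run from the initial state:
step 1: x = 6
step 2: x = 12
step 3: x = 21
step 4: x = 33
step 5: x = 48
step 6: x = 66
step 7: x = 87
step 8: x = 111
step 9: x = 138
This matches the trace at every step.

no error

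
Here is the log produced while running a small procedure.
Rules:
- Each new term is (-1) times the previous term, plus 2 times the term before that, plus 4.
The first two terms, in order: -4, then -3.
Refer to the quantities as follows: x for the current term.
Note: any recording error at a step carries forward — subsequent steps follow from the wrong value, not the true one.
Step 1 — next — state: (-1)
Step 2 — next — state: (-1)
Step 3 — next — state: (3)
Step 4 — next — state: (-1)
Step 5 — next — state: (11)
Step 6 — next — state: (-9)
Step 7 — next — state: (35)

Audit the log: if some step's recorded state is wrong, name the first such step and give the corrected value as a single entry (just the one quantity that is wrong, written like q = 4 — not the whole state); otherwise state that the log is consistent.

1. x = -1*(-3) + (2)*(-4) + (4) = -1 (verified)
2. x = -1*(-1) + (2)*(-3) + (4) = -1 (exactly as logged)
3. x = -1*(-1) + (2)*(-1) + (4) = 3 (agrees with the log)
4. x = -1*(3) + (2)*(-1) + (4) = -1 (confirmed correct)
5. x = -1*(-1) + (2)*(3) + (4) = 11 (no discrepancy)
6. x = -1*(11) + (2)*(-1) + (4) = -9 (no discrepancy)
7. x = -1*(-9) + (2)*(11) + (4) = 35 (confirmed correct)
Nothing is out of place; the run is error-free.

no error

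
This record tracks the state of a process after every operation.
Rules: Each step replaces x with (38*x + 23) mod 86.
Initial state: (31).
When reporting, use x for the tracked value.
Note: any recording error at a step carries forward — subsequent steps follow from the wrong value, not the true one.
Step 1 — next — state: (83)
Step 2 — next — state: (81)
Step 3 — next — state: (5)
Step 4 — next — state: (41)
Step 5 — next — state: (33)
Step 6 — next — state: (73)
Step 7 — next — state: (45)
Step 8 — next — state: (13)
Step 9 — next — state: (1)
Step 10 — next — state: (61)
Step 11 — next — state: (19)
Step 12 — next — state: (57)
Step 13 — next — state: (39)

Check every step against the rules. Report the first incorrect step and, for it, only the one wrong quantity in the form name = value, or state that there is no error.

no error

Step 1: x = (38*31 + 23) mod 86 = 83 — no discrepancy.
Step 2: x = (38*83 + 23) mod 86 = 81 — exactly as logged.
Step 3: x = (38*81 + 23) mod 86 = 5 — in agreement.
Step 4: x = (38*5 + 23) mod 86 = 41 — checks out.
Step 5: x = (38*41 + 23) mod 86 = 33 — exactly as logged.
Step 6: x = (38*33 + 23) mod 86 = 73 — in agreement.
Step 7: x = (38*73 + 23) mod 86 = 45 — same as recorded.
Step 8: x = (38*45 + 23) mod 86 = 13 — in agreement.
Step 9: x = (38*13 + 23) mod 86 = 1 — in agreement.
Step 10: x = (38*1 + 23) mod 86 = 61 — verified.
Step 11: x = (38*61 + 23) mod 86 = 19 — same as recorded.
Step 12: x = (38*19 + 23) mod 86 = 57 — matches.
Step 13: x = (38*57 + 23) mod 86 = 39 — same as recorded.
Each recorded entry agrees with the recomputation.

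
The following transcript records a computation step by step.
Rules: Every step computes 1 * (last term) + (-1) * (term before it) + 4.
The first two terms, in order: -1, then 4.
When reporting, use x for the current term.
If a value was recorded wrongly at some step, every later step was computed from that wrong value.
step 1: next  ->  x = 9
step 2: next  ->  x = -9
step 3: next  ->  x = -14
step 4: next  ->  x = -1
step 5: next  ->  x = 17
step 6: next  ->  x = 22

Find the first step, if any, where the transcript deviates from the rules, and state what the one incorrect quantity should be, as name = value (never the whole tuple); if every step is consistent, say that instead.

step 2, x = 9

Recomputing the run from the initial state:
step 1: x = 9
step 2: x = 9
step 3: x = 4
step 4: x = -1
step 5: x = -1
step 6: x = 4
The first disagreement with the transcript is at step 2, where the value should be x = 9.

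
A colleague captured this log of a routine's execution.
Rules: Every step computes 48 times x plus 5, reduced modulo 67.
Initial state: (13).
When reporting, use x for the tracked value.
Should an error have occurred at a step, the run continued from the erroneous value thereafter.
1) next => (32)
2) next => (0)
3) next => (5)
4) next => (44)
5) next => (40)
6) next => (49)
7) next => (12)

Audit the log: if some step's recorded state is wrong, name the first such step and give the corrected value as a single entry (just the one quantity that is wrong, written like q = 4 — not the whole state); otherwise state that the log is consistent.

step 1, x = 26

Recomputing the run from the initial state:
step 1: x = 26
step 2: x = 47
step 3: x = 50
step 4: x = 60
step 5: x = 4
step 6: x = 63
step 7: x = 14
The first disagreement with the log is at step 1, where the value should be x = 26.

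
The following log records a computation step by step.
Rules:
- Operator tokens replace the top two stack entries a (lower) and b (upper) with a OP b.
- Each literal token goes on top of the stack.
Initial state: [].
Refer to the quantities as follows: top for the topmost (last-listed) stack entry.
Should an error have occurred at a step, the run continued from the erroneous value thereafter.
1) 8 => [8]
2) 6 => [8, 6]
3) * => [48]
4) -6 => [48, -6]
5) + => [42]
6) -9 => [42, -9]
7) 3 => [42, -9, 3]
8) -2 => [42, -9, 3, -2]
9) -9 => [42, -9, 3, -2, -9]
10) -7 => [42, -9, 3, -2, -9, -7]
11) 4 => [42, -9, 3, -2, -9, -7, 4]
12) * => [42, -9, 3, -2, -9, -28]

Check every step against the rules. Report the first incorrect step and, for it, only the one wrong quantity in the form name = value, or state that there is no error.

Recomputing the run from the initial state:
step 1: [8]
step 2: [8, 6]
step 3: [48]
step 4: [48, -6]
step 5: [42]
step 6: [42, -9]
step 7: [42, -9, 3]
step 8: [42, -9, 3, -2]
step 9: [42, -9, 3, -2, -9]
step 10: [42, -9, 3, -2, -9, -7]
step 11: [42, -9, 3, -2, -9, -7, 4]
step 12: [42, -9, 3, -2, -9, -28]
This matches the log at every step.

no error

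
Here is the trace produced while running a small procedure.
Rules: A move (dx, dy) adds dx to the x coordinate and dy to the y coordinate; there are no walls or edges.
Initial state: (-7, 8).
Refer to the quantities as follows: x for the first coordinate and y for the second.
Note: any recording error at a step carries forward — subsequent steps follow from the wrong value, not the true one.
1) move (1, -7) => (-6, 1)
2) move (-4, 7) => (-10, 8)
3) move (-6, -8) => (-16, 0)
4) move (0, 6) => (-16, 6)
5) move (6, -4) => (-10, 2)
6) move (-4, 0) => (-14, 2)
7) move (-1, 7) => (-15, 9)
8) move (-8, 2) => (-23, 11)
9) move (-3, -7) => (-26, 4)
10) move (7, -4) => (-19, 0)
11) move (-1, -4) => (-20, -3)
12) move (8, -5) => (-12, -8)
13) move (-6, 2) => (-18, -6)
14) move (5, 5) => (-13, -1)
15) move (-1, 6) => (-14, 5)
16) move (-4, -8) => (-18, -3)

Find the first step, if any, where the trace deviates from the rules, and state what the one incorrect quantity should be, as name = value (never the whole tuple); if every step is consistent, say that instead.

Recomputing the run from the initial state:
step 1: x = -6, y = 1
step 2: x = -10, y = 8
step 3: x = -16, y = 0
step 4: x = -16, y = 6
step 5: x = -10, y = 2
step 6: x = -14, y = 2
step 7: x = -15, y = 9
step 8: x = -23, y = 11
step 9: x = -26, y = 4
step 10: x = -19, y = 0
step 11: x = -20, y = -4
step 12: x = -12, y = -9
step 13: x = -18, y = -7
step 14: x = -13, y = -2
step 15: x = -14, y = 4
step 16: x = -18, y = -4
The first disagreement with the trace is at step 11, where the value should be y = -4.

step 11, y = -4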